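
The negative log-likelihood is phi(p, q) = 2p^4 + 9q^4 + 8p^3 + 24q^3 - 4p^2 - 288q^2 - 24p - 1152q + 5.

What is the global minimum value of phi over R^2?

-5389

phi(p,q) separates as A(p) + B(q) + 5, so its minimum is min A + min B + 5.
A'(p) = 8(p - 1)(p + 1)(p + 3) vanishes at p ∈ {-3, -1, 1}; B'(q) = 36(q - 4)(q + 2)(q + 4) vanishes at q ∈ {-4, -2, 4}.
Local minima of A (where A''>0): A(-3)=-18, A(1)=-18. Local minima of B: B(-4)=768, B(4)=-5376.
So the global minimum of phi is A(-3) + B(4) + 5 = -18 − 5376 + 5 = -5389, attained at (-3, 4).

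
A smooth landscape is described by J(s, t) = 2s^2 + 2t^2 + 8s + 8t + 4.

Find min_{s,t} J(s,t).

J(s,t) separates as P(s) + Q(t) + 4, so its minimum is min P + min Q + 4.
P'(s) = 4s + 8 vanishes at s ∈ {-2}; Q'(t) = 4(t + 2) vanishes at t ∈ {-2}.
Local minima of P (where P''>0): P(-2)=-8. Local minima of Q: Q(-2)=-8.
So the global minimum of J is P(-2) + Q(-2) + 4 = -8 − 8 + 4 = -12, attained at (-2, -2).

-12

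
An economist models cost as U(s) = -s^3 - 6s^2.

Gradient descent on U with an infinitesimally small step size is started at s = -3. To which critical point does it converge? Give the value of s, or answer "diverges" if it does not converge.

U'(s) = -3s(s + 4), so U'(-3) = 9.
Gradient descent moves in the -U' direction, i.e. s is decreasing.
The nearest critical point in that direction is s = -4, where U'' = 12 > 0 (a local minimum). The iterate converges there.

-4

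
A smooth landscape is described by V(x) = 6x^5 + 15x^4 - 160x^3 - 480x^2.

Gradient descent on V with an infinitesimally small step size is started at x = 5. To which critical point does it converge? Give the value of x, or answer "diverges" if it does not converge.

4

V'(x) = 30x(x - 4)(x + 2)(x + 4), so V'(5) = 9450.
Gradient descent moves in the -V' direction, i.e. x is decreasing.
The nearest critical point in that direction is x = 4, where V'' = 5760 > 0 (a local minimum). The iterate converges there.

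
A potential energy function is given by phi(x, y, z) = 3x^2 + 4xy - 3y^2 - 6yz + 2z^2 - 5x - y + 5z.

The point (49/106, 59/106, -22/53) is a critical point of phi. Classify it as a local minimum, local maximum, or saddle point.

saddle point

The Hessian is constant: H = [[6, 4, 0], [4, -6, -6], [0, -6, 4]].
Leading principal minors: Δ₁ = 6, Δ₂ = -52, Δ₃ = -424.
The minors fit neither the all-positive nor the alternating-sign pattern, so H is indefinite: a saddle point.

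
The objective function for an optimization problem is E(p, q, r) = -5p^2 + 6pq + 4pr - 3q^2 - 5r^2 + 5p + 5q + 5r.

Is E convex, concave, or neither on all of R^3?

concave

E is quadratic, so its Hessian is the constant matrix H = [[-10, 6, 4], [6, -6, 0], [4, 0, -10]].
Leading principal minors: -10, 24, -144.
Signs alternate −, +, − ⇒ H ≺ 0 ⇒ concave.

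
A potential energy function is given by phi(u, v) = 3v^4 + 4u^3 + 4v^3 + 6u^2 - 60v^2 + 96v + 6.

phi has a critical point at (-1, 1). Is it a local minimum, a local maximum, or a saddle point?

local maximum

The mixed partial ∂²phi/∂u∂v is 0, so the Hessian at any point is diag(phi_uu, phi_vv) = diag(12(2u + 1), 12(3v^2 + 2v - 10)).
At (-1, 1): H = diag(-12, -60).
Both eigenvalues are negative, so H is negative definite: a local maximum.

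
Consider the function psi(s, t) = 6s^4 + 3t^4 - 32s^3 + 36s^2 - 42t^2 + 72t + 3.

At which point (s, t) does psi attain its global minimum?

psi(s,t) separates as P(s) + Q(t) + 3, so its minimum is min P + min Q + 3.
P'(s) = 24s(s - 3)(s - 1) vanishes at s ∈ {0, 1, 3}; Q'(t) = 12(t - 2)(t - 1)(t + 3) vanishes at t ∈ {-3, 1, 2}.
Local minima of P (where P''>0): P(0)=0, P(3)=-54. Local minima of Q: Q(-3)=-351, Q(2)=24.
So the global minimum of psi is P(3) + Q(-3) + 3 = -54 − 351 + 3 = -402, attained at (3, -3).

(3, -3)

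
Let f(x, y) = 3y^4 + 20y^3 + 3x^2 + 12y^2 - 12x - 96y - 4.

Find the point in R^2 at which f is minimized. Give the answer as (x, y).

f(x,y) separates as P(x) + Q(y) − 4, so its minimum is min P + min Q − 4.
P'(x) = 6x - 12 vanishes at x ∈ {2}; Q'(y) = 12(y - 1)(y + 2)(y + 4) vanishes at y ∈ {-4, -2, 1}.
Local minima of P (where P''>0): P(2)=-12. Local minima of Q: Q(-4)=64, Q(1)=-61.
So the global minimum of f is P(2) + Q(1) − 4 = -12 − 61 − 4 = -77, attained at (2, 1).

(2, 1)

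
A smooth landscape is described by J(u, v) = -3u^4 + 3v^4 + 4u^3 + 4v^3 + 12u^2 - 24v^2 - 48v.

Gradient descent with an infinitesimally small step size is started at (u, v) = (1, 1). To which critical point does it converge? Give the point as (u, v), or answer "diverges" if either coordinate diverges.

J is separable, so gradient descent decouples: u follows -∂J/∂u, v follows -∂J/∂v.
∂J/∂u = -12u(u - 2)(u + 1); at u=1 this is 24, so u decreases.
∂J/∂v = 12(v - 2)(v + 1)(v + 2); at v=1 this is -72, so v increases.
u converges to its nearest critical value 0 (a local min of the u-part); v converges to 2. The iterate converges to (0, 2).

(0, 2)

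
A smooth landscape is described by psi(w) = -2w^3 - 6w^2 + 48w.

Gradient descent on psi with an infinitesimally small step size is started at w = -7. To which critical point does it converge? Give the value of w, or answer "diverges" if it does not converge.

-4

psi'(w) = -6(w - 2)(w + 4), so psi'(-7) = -162.
Gradient descent moves in the -psi' direction, i.e. w is increasing.
The nearest critical point in that direction is w = -4, where psi'' = 36 > 0 (a local minimum). The iterate converges there.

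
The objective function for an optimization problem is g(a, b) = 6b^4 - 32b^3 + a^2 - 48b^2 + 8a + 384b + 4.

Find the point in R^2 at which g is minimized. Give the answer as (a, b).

(-4, -2)

g(a,b) separates as P(a) + Q(b) + 4, so its minimum is min P + min Q + 4.
P'(a) = 2a + 8 vanishes at a ∈ {-4}; Q'(b) = 24(b - 4)(b - 2)(b + 2) vanishes at b ∈ {-2, 2, 4}.
Local minima of P (where P''>0): P(-4)=-16. Local minima of Q: Q(-2)=-608, Q(4)=256.
So the global minimum of g is P(-4) + Q(-2) + 4 = -16 − 608 + 4 = -620, attained at (-4, -2).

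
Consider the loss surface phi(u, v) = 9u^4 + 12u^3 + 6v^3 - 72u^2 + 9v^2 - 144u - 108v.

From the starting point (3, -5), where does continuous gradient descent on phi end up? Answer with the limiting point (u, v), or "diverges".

diverges

phi is separable, so gradient descent decouples: u follows -∂phi/∂u, v follows -∂phi/∂v.
∂phi/∂u = 36(u - 2)(u + 1)(u + 2); at u=3 this is 720, so u decreases.
∂phi/∂v = 18(v - 2)(v + 3); at v=-5 this is 252, so v decreases.
The v-coordinate has no critical point in that direction and runs off to infinity.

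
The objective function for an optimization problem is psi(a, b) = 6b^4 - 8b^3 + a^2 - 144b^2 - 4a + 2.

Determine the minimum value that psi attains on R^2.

-1282

psi(a,b) separates as P(a) + Q(b) + 2, so its minimum is min P + min Q + 2.
P'(a) = 2a - 4 vanishes at a ∈ {2}; Q'(b) = 24b(b - 4)(b + 3) vanishes at b ∈ {-3, 0, 4}.
Local minima of P (where P''>0): P(2)=-4. Local minima of Q: Q(-3)=-594, Q(4)=-1280.
So the global minimum of psi is P(2) + Q(4) + 2 = -4 − 1280 + 2 = -1282, attained at (2, 4).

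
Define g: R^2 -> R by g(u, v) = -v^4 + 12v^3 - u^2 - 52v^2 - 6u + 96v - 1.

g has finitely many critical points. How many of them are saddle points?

g separates as a function of u plus a function of v, so ∇g=0 decouples.
∂g/∂u = -2(u + 3) = 0 at u ∈ {-3}; ∂g/∂v = -4(v - 4)(v - 3)(v - 2) = 0 at v ∈ {2, 3, 4}.
The Hessian is diagonal: diag(g_uu, g_vv). Second derivatives: g_uu(-3)=-2; g_vv(2)=-8, g_vv(3)=4, g_vv(4)=-8.
Saddle points occur where the two diagonal entries have opposite signs: (-3, 3). Count: 1.

1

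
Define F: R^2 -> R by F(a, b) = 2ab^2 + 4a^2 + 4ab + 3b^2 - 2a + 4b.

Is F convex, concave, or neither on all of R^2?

neither

The term 2ab^2 is cubic, so the Hessian is not constant.
∂²F/∂b² = 4a + 6, which takes both signs as a varies (negative for sufficiently negative a). A diagonal entry of the Hessian changing sign means the Hessian is neither positive- nor negative-semidefinite on all of R^2.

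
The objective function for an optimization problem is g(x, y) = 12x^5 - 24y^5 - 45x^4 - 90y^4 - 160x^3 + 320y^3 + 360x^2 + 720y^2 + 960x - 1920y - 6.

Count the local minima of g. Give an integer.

g separates as a function of x plus a function of y, so ∇g=0 decouples.
∂g/∂x = 60(x - 4)(x - 2)(x + 1)(x + 2) = 0 at x ∈ {-2, -1, 2, 4}; ∂g/∂y = -120(y - 2)(y - 1)(y + 2)(y + 4) = 0 at y ∈ {-4, -2, 1, 2}.
The Hessian is diagonal: diag(g_xx, g_yy). Second derivatives: g_xx(-2)=-1440, g_xx(-1)=900, g_xx(2)=-1440, g_xx(4)=3600; g_yy(-4)=7200, g_yy(-2)=-2880, g_yy(1)=1800, g_yy(2)=-2880.
Local minima occur where both diagonal entries positive: (-1, -4), (-1, 1), (4, -4), (4, 1). Count: 4.

4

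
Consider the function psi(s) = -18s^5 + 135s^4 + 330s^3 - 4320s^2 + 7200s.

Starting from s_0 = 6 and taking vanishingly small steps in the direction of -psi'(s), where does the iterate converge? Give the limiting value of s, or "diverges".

psi'(s) = -90(s - 5)(s - 4)(s - 1)(s + 4), so psi'(6) = -9000.
Gradient descent moves in the -psi' direction, i.e. s is increasing.
There is no critical point above s=6, and psi' keeps the same sign, so the iterate runs off to +∞.

diverges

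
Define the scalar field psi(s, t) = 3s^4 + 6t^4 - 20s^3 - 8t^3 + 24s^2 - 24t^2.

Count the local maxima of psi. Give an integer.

1

psi separates as a function of s plus a function of t, so ∇psi=0 decouples.
∂psi/∂s = 12s(s - 4)(s - 1) = 0 at s ∈ {0, 1, 4}; ∂psi/∂t = 24t(t - 2)(t + 1) = 0 at t ∈ {-1, 0, 2}.
The Hessian is diagonal: diag(psi_ss, psi_tt). Second derivatives: psi_ss(0)=48, psi_ss(1)=-36, psi_ss(4)=144; psi_tt(-1)=72, psi_tt(0)=-48, psi_tt(2)=144.
Local maxima occur where both diagonal entries negative: (1, 0). Count: 1.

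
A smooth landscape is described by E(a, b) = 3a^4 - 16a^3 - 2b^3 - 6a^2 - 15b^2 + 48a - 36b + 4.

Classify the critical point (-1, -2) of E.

The mixed partial ∂²E/∂a∂b is 0, so the Hessian at any point is diag(E_aa, E_bb) = diag(12(3a^2 - 8a - 1), -6(2b + 5)).
At (-1, -2): H = diag(120, -6).
The eigenvalues have opposite signs, so H is indefinite: a saddle point.

saddle point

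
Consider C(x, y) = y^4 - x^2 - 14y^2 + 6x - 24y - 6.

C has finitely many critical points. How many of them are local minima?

C separates as a function of x plus a function of y, so ∇C=0 decouples.
∂C/∂x = -2(x - 3) = 0 at x ∈ {3}; ∂C/∂y = 4(y - 3)(y + 1)(y + 2) = 0 at y ∈ {-2, -1, 3}.
The Hessian is diagonal: diag(C_xx, C_yy). Second derivatives: C_xx(3)=-2; C_yy(-2)=20, C_yy(-1)=-16, C_yy(3)=80.
Local minima occur where both diagonal entries positive: none. Count: 0.

0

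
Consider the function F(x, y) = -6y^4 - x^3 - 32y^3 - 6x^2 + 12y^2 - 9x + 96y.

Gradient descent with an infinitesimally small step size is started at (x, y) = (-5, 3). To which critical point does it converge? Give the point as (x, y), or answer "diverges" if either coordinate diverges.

diverges

F is separable, so gradient descent decouples: x follows -∂F/∂x, y follows -∂F/∂y.
∂F/∂x = -3(x + 1)(x + 3); at x=-5 this is -24, so x increases.
∂F/∂y = -24(y - 1)(y + 1)(y + 4); at y=3 this is -1344, so y increases.
The y-coordinate has no critical point in that direction and runs off to infinity.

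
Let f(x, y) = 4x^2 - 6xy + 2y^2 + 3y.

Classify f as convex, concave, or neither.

neither

f is quadratic, so its Hessian is the constant matrix H = [[8, -6], [-6, 4]].
det(H) = -4, tr(H) = 12.
det(H) < 0, so H is indefinite: neither convex nor concave.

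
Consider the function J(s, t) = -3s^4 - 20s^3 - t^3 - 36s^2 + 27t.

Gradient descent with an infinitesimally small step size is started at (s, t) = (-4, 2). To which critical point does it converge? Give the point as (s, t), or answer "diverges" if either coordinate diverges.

diverges

J is separable, so gradient descent decouples: s follows -∂J/∂s, t follows -∂J/∂t.
∂J/∂s = -12s(s + 2)(s + 3); at s=-4 this is 96, so s decreases.
∂J/∂t = -3(t - 3)(t + 3); at t=2 this is 15, so t decreases.
The s-coordinate has no critical point in that direction and runs off to infinity.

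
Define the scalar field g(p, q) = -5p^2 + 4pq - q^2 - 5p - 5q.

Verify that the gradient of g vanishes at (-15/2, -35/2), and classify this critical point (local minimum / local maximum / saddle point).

local maximum

∇g = (-10p + 4q - 5, 4p - 2q - 5); substituting (-15/2, -35/2) gives ∇g = (0, 0), so (-15/2, -35/2) is indeed a critical point.
The Hessian of g is constant: H = [[-10, 4], [4, -2]].
det(H) = (-10)·(-2) − 4² = 4.
det(H) > 0 and tr(H) = -12 < 0, so H is negative definite and the point is a local maximum.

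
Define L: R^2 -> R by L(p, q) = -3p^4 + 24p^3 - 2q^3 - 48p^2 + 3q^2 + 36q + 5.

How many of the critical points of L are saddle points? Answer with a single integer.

L separates as a function of p plus a function of q, so ∇L=0 decouples.
∂L/∂p = -12p(p - 4)(p - 2) = 0 at p ∈ {0, 2, 4}; ∂L/∂q = -6(q - 3)(q + 2) = 0 at q ∈ {-2, 3}.
The Hessian is diagonal: diag(L_pp, L_qq). Second derivatives: L_pp(0)=-96, L_pp(2)=48, L_pp(4)=-96; L_qq(-2)=30, L_qq(3)=-30.
Saddle points occur where the two diagonal entries have opposite signs: (0, -2), (2, 3), (4, -2). Count: 3.

3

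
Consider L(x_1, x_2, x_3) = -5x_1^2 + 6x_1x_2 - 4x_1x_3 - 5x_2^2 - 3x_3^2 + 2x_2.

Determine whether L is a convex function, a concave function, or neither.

concave

L is quadratic, so its Hessian is the constant matrix H = [[-10, 6, -4], [6, -10, 0], [-4, 0, -6]].
Leading principal minors: -10, 64, -224.
Signs alternate −, +, − ⇒ H ≺ 0 ⇒ concave.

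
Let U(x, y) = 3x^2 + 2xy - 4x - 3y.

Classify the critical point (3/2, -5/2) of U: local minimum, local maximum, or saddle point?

The Hessian of U is constant: H = [[6, 2], [2, 0]].
det(H) = 6·0 − 2² = -4.
Since det(H) < 0, H is indefinite and the critical point is a saddle point.

saddle point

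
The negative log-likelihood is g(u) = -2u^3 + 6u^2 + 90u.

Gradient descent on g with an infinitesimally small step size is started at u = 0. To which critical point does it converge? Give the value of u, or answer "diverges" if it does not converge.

-3

g'(u) = -6(u - 5)(u + 3), so g'(0) = 90.
Gradient descent moves in the -g' direction, i.e. u is decreasing.
The nearest critical point in that direction is u = -3, where g'' = 48 > 0 (a local minimum). The iterate converges there.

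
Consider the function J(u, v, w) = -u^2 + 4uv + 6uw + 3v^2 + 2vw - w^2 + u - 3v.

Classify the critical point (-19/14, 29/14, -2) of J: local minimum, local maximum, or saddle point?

saddle point

The Hessian is constant: H = [[-2, 4, 6], [4, 6, 2], [6, 2, -2]].
Leading principal minors: Δ₁ = -2, Δ₂ = -28, Δ₃ = -56.
The minors fit neither the all-positive nor the alternating-sign pattern, so H is indefinite: a saddle point.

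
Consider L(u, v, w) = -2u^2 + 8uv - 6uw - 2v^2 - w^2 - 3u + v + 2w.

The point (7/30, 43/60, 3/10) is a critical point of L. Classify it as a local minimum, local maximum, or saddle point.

saddle point

The Hessian is constant: H = [[-4, 8, -6], [8, -4, 0], [-6, 0, -2]].
Leading principal minors: Δ₁ = -4, Δ₂ = -48, Δ₃ = 240.
The minors fit neither the all-positive nor the alternating-sign pattern, so H is indefinite: a saddle point.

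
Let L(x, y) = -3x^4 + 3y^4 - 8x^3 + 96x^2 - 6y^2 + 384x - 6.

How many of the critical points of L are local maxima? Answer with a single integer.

2

L separates as a function of x plus a function of y, so ∇L=0 decouples.
∂L/∂x = -12(x - 4)(x + 2)(x + 4) = 0 at x ∈ {-4, -2, 4}; ∂L/∂y = 12y(y - 1)(y + 1) = 0 at y ∈ {-1, 0, 1}.
The Hessian is diagonal: diag(L_xx, L_yy). Second derivatives: L_xx(-4)=-192, L_xx(-2)=144, L_xx(4)=-576; L_yy(-1)=24, L_yy(0)=-12, L_yy(1)=24.
Local maxima occur where both diagonal entries negative: (-4, 0), (4, 0). Count: 2.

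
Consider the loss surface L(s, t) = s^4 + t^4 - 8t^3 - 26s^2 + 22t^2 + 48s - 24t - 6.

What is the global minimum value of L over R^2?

-367

L(s,t) separates as P(s) + Q(t) − 6, so its minimum is min P + min Q − 6.
P'(s) = 4(s - 3)(s - 1)(s + 4) vanishes at s ∈ {-4, 1, 3}; Q'(t) = 4(t - 3)(t - 2)(t - 1) vanishes at t ∈ {1, 2, 3}.
Local minima of P (where P''>0): P(-4)=-352, P(3)=-9. Local minima of Q: Q(1)=-9, Q(3)=-9.
So the global minimum of L is P(-4) + Q(1) − 6 = -352 − 9 − 6 = -367, attained at (-4, 1).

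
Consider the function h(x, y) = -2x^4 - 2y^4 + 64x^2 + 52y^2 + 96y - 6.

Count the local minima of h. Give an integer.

1

h separates as a function of x plus a function of y, so ∇h=0 decouples.
∂h/∂x = -8x(x - 4)(x + 4) = 0 at x ∈ {-4, 0, 4}; ∂h/∂y = -8(y - 4)(y + 1)(y + 3) = 0 at y ∈ {-3, -1, 4}.
The Hessian is diagonal: diag(h_xx, h_yy). Second derivatives: h_xx(-4)=-256, h_xx(0)=128, h_xx(4)=-256; h_yy(-3)=-112, h_yy(-1)=80, h_yy(4)=-280.
Local minima occur where both diagonal entries positive: (0, -1). Count: 1.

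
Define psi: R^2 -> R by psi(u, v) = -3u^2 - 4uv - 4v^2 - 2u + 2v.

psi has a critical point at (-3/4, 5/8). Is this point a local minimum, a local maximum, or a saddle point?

The Hessian of psi is constant: H = [[-6, -4], [-4, -8]].
det(H) = (-6)·(-8) − (-4)² = 32.
det(H) > 0 and tr(H) = -14 < 0, so H is negative definite and the point is a local maximum.

local maximum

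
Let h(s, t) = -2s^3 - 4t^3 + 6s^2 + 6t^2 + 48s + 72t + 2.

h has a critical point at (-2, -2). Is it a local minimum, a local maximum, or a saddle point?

The mixed partial ∂²h/∂s∂t is 0, so the Hessian at any point is diag(h_ss, h_tt) = diag(12(-s + 1), 12(-2t + 1)).
At (-2, -2): H = diag(36, 60).
Both eigenvalues are positive, so H is positive definite: a local minimum.

local minimum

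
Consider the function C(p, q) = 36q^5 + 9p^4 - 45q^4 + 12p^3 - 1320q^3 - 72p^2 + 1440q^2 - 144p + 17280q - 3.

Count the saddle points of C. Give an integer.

6

C separates as a function of p plus a function of q, so ∇C=0 decouples.
∂C/∂p = 36(p - 2)(p + 1)(p + 2) = 0 at p ∈ {-2, -1, 2}; ∂C/∂q = 180(q - 4)(q - 3)(q + 2)(q + 4) = 0 at q ∈ {-4, -2, 3, 4}.
The Hessian is diagonal: diag(C_pp, C_qq). Second derivatives: C_pp(-2)=144, C_pp(-1)=-108, C_pp(2)=432; C_qq(-4)=-20160, C_qq(-2)=10800, C_qq(3)=-6300, C_qq(4)=8640.
Saddle points occur where the two diagonal entries have opposite signs: (-2, -4), (-2, 3), (-1, -2), (-1, 4), (2, -4), (2, 3). Count: 6.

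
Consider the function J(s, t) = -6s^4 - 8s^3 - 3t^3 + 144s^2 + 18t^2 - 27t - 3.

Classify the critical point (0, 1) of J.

local minimum

The mixed partial ∂²J/∂s∂t is 0, so the Hessian at any point is diag(J_ss, J_tt) = diag(24(-3s^2 - 2s + 12), 18(-t + 2)).
At (0, 1): H = diag(288, 18).
Both eigenvalues are positive, so H is positive definite: a local minimum.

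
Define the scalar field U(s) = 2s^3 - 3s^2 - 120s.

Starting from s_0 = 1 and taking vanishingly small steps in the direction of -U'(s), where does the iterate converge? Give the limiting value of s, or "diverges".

5

U'(s) = 6(s - 5)(s + 4), so U'(1) = -120.
Gradient descent moves in the -U' direction, i.e. s is increasing.
The nearest critical point in that direction is s = 5, where U'' = 54 > 0 (a local minimum). The iterate converges there.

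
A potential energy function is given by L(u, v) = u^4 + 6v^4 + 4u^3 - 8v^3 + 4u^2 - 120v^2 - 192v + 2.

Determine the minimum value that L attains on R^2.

L(u,v) separates as P(u) + Q(v) + 2, so its minimum is min P + min Q + 2.
P'(u) = 4u(u + 1)(u + 2) vanishes at u ∈ {-2, -1, 0}; Q'(v) = 24(v - 4)(v + 1)(v + 2) vanishes at v ∈ {-2, -1, 4}.
Local minima of P (where P''>0): P(-2)=0, P(0)=0. Local minima of Q: Q(-2)=64, Q(4)=-1664.
So the global minimum of L is P(-2) + Q(4) + 2 = 0 − 1664 + 2 = -1662, attained at (-2, 4).

-1662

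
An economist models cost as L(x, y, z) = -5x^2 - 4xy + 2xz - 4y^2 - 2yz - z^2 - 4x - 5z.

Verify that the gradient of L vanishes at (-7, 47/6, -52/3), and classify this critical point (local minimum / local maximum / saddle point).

∇L = (-10x - 4y + 2z - 4, -4x - 8y - 2z, 2x - 2y - 2z - 5); substituting (-7, 47/6, -52/3) gives ∇L = (0, 0, 0), so (-7, 47/6, -52/3) is indeed a critical point.
The Hessian is constant: H = [[-10, -4, 2], [-4, -8, -2], [2, -2, -2]].
Leading principal minors: Δ₁ = -10, Δ₂ = 64, Δ₃ = -24.
The minors alternate sign starting negative (−, +, −), so H is negative definite: a local maximum.

local maximum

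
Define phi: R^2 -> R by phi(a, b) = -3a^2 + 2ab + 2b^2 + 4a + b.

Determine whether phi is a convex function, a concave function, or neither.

neither

phi is quadratic, so its Hessian is the constant matrix H = [[-6, 2], [2, 4]].
det(H) = -28, tr(H) = -2.
det(H) < 0, so H is indefinite: neither convex nor concave.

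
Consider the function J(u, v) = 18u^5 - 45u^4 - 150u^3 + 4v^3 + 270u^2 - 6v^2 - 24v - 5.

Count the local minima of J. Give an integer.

2

J separates as a function of u plus a function of v, so ∇J=0 decouples.
∂J/∂u = 90u(u - 3)(u - 1)(u + 2) = 0 at u ∈ {-2, 0, 1, 3}; ∂J/∂v = 12(v - 2)(v + 1) = 0 at v ∈ {-1, 2}.
The Hessian is diagonal: diag(J_uu, J_vv). Second derivatives: J_uu(-2)=-2700, J_uu(0)=540, J_uu(1)=-540, J_uu(3)=2700; J_vv(-1)=-36, J_vv(2)=36.
Local minima occur where both diagonal entries positive: (0, 2), (3, 2). Count: 2.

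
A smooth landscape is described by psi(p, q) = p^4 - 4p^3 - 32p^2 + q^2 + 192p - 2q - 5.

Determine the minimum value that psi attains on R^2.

psi(p,q) separates as A(p) + B(q) − 5, so its minimum is min A + min B − 5.
A'(p) = 4(p - 4)(p - 3)(p + 4) vanishes at p ∈ {-4, 3, 4}; B'(q) = 2q - 2 vanishes at q ∈ {1}.
Local minima of A (where A''>0): A(-4)=-768, A(4)=256. Local minima of B: B(1)=-1.
So the global minimum of psi is A(-4) + B(1) − 5 = -768 − 1 − 5 = -774, attained at (-4, 1).

-774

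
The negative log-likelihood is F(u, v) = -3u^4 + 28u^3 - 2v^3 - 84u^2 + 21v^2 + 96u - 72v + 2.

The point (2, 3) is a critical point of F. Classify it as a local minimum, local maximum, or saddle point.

local minimum

The mixed partial ∂²F/∂u∂v is 0, so the Hessian at any point is diag(F_uu, F_vv) = diag(12(-3u^2 + 14u - 14), 6(-2v + 7)).
At (2, 3): H = diag(24, 6).
Both eigenvalues are positive, so H is positive definite: a local minimum.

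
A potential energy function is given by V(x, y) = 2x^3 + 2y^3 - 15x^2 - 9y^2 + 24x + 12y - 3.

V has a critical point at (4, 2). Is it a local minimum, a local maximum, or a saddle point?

The mixed partial ∂²V/∂x∂y is 0, so the Hessian at any point is diag(V_xx, V_yy) = diag(6(2x - 5), 6(2y - 3)).
At (4, 2): H = diag(18, 6).
Both eigenvalues are positive, so H is positive definite: a local minimum.

local minimum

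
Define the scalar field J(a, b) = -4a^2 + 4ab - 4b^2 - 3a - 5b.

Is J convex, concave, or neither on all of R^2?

concave

J is quadratic, so its Hessian is the constant matrix H = [[-8, 4], [4, -8]].
det(H) = 48, tr(H) = -16.
det(H) > 0 and tr(H) < 0, so H is negative definite everywhere: concave.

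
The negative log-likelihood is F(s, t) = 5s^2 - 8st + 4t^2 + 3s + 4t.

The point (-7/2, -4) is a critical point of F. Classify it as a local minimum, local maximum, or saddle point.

local minimum

The Hessian of F is constant: H = [[10, -8], [-8, 8]].
det(H) = 10·8 − (-8)² = 16.
det(H) > 0 and tr(H) = 18 > 0, so H is positive definite and the point is a local minimum.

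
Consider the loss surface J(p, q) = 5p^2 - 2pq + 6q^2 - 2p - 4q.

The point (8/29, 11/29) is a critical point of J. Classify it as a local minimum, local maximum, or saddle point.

The Hessian of J is constant: H = [[10, -2], [-2, 12]].
det(H) = 10·12 − (-2)² = 116.
det(H) > 0 and tr(H) = 22 > 0, so H is positive definite and the point is a local minimum.

local minimum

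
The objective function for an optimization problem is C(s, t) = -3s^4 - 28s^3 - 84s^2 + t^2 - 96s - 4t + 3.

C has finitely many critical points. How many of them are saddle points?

C separates as a function of s plus a function of t, so ∇C=0 decouples.
∂C/∂s = -12(s + 1)(s + 2)(s + 4) = 0 at s ∈ {-4, -2, -1}; ∂C/∂t = 2(t - 2) = 0 at t ∈ {2}.
The Hessian is diagonal: diag(C_ss, C_tt). Second derivatives: C_ss(-4)=-72, C_ss(-2)=24, C_ss(-1)=-36; C_tt(2)=2.
Saddle points occur where the two diagonal entries have opposite signs: (-4, 2), (-1, 2). Count: 2.

2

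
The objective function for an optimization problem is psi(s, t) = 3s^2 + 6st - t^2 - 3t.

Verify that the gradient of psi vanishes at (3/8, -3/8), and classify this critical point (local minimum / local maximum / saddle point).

∇psi = (6s + 6t, 6s - 2t - 3); substituting (3/8, -3/8) gives ∇psi = (0, 0), so (3/8, -3/8) is indeed a critical point.
The Hessian of psi is constant: H = [[6, 6], [6, -2]].
det(H) = 6·(-2) − 6² = -48.
Since det(H) < 0, H is indefinite and the critical point is a saddle point.

saddle point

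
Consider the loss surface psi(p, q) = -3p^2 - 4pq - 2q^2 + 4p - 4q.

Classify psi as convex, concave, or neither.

psi is quadratic, so its Hessian is the constant matrix H = [[-6, -4], [-4, -4]].
det(H) = 8, tr(H) = -10.
det(H) > 0 and tr(H) < 0, so H is negative definite everywhere: concave.

concave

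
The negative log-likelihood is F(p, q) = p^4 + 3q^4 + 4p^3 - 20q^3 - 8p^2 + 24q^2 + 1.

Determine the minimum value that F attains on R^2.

F(p,q) separates as A(p) + B(q) + 1, so its minimum is min A + min B + 1.
A'(p) = 4p(p - 1)(p + 4) vanishes at p ∈ {-4, 0, 1}; B'(q) = 12q(q - 4)(q - 1) vanishes at q ∈ {0, 1, 4}.
Local minima of A (where A''>0): A(-4)=-128, A(1)=-3. Local minima of B: B(0)=0, B(4)=-128.
So the global minimum of F is A(-4) + B(4) + 1 = -128 − 128 + 1 = -255, attained at (-4, 4).

-255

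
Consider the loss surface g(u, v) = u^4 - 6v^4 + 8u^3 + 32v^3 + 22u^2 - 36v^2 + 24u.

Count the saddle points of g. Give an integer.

g separates as a function of u plus a function of v, so ∇g=0 decouples.
∂g/∂u = 4(u + 1)(u + 2)(u + 3) = 0 at u ∈ {-3, -2, -1}; ∂g/∂v = -24v(v - 3)(v - 1) = 0 at v ∈ {0, 1, 3}.
The Hessian is diagonal: diag(g_uu, g_vv). Second derivatives: g_uu(-3)=8, g_uu(-2)=-4, g_uu(-1)=8; g_vv(0)=-72, g_vv(1)=48, g_vv(3)=-144.
Saddle points occur where the two diagonal entries have opposite signs: (-3, 0), (-3, 3), (-2, 1), (-1, 0), (-1, 3). Count: 5.

5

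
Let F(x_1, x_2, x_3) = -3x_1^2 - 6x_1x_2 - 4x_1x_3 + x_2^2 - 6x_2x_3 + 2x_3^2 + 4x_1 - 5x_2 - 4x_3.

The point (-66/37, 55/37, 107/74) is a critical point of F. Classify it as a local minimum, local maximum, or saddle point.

The Hessian is constant: H = [[-6, -6, -4], [-6, 2, -6], [-4, -6, 4]].
Leading principal minors: Δ₁ = -6, Δ₂ = -48, Δ₃ = -296.
The minors fit neither the all-positive nor the alternating-sign pattern, so H is indefinite: a saddle point.

saddle point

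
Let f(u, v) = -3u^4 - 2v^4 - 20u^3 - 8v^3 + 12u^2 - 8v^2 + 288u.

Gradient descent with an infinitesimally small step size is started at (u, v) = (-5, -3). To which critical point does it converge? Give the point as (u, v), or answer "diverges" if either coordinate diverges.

diverges

f is separable, so gradient descent decouples: u follows -∂f/∂u, v follows -∂f/∂v.
∂f/∂u = -12(u - 2)(u + 3)(u + 4); at u=-5 this is 168, so u decreases.
∂f/∂v = -8v(v + 1)(v + 2); at v=-3 this is 48, so v decreases.
The u-coordinate has no critical point in that direction and runs off to infinity.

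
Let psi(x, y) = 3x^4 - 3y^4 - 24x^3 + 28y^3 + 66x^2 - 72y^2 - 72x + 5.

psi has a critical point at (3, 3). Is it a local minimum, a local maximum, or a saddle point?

The mixed partial ∂²psi/∂x∂y is 0, so the Hessian at any point is diag(psi_xx, psi_yy) = diag(12(3x^2 - 12x + 11), 12(-3y^2 + 14y - 12)).
At (3, 3): H = diag(24, 36).
Both eigenvalues are positive, so H is positive definite: a local minimum.

local minimum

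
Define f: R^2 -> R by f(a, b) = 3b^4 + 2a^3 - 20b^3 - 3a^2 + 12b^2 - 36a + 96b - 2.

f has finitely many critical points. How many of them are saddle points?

3

f separates as a function of a plus a function of b, so ∇f=0 decouples.
∂f/∂a = 6(a - 3)(a + 2) = 0 at a ∈ {-2, 3}; ∂f/∂b = 12(b - 4)(b - 2)(b + 1) = 0 at b ∈ {-1, 2, 4}.
The Hessian is diagonal: diag(f_aa, f_bb). Second derivatives: f_aa(-2)=-30, f_aa(3)=30; f_bb(-1)=180, f_bb(2)=-72, f_bb(4)=120.
Saddle points occur where the two diagonal entries have opposite signs: (-2, -1), (-2, 4), (3, 2). Count: 3.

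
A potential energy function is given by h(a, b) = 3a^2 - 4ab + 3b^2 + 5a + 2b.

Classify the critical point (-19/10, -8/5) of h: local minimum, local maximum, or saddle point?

local minimum

The Hessian of h is constant: H = [[6, -4], [-4, 6]].
det(H) = 6·6 − (-4)² = 20.
det(H) > 0 and tr(H) = 12 > 0, so H is positive definite and the point is a local minimum.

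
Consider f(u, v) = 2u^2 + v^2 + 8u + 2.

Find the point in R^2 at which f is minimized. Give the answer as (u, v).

f(u,v) separates as P(u) + Q(v) + 2, so its minimum is min P + min Q + 2.
P'(u) = 4u + 8 vanishes at u ∈ {-2}; Q'(v) = 2v vanishes at v ∈ {0}.
Local minima of P (where P''>0): P(-2)=-8. Local minima of Q: Q(0)=0.
So the global minimum of f is P(-2) + Q(0) + 2 = -8 + 0 + 2 = -6, attained at (-2, 0).

(-2, 0)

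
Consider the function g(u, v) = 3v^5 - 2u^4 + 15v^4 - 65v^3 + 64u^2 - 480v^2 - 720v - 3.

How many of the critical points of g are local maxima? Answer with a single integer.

4

g separates as a function of u plus a function of v, so ∇g=0 decouples.
∂g/∂u = -8u(u - 4)(u + 4) = 0 at u ∈ {-4, 0, 4}; ∂g/∂v = 15(v - 4)(v + 1)(v + 3)(v + 4) = 0 at v ∈ {-4, -3, -1, 4}.
The Hessian is diagonal: diag(g_uu, g_vv). Second derivatives: g_uu(-4)=-256, g_uu(0)=128, g_uu(4)=-256; g_vv(-4)=-360, g_vv(-3)=210, g_vv(-1)=-450, g_vv(4)=4200.
Local maxima occur where both diagonal entries negative: (-4, -4), (-4, -1), (4, -4), (4, -1). Count: 4.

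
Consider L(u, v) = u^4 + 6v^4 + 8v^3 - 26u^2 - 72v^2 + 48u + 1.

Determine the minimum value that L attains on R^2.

-729

L(u,v) separates as P(u) + Q(v) + 1, so its minimum is min P + min Q + 1.
P'(u) = 4(u - 3)(u - 1)(u + 4) vanishes at u ∈ {-4, 1, 3}; Q'(v) = 24v(v - 2)(v + 3) vanishes at v ∈ {-3, 0, 2}.
Local minima of P (where P''>0): P(-4)=-352, P(3)=-9. Local minima of Q: Q(-3)=-378, Q(2)=-128.
So the global minimum of L is P(-4) + Q(-3) + 1 = -352 − 378 + 1 = -729, attained at (-4, -3).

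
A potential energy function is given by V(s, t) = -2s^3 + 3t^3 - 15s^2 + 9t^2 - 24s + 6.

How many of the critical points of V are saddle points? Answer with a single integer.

2

V separates as a function of s plus a function of t, so ∇V=0 decouples.
∂V/∂s = -6(s + 1)(s + 4) = 0 at s ∈ {-4, -1}; ∂V/∂t = 9t(t + 2) = 0 at t ∈ {-2, 0}.
The Hessian is diagonal: diag(V_ss, V_tt). Second derivatives: V_ss(-4)=18, V_ss(-1)=-18; V_tt(-2)=-18, V_tt(0)=18.
Saddle points occur where the two diagonal entries have opposite signs: (-4, -2), (-1, 0). Count: 2.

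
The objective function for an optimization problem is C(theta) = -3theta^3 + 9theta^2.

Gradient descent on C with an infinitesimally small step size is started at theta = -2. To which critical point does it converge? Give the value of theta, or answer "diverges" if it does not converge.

C'(theta) = -9theta(theta - 2), so C'(-2) = -72.
Gradient descent moves in the -C' direction, i.e. theta is increasing.
The nearest critical point in that direction is theta = 0, where C'' = 18 > 0 (a local minimum). The iterate converges there.

0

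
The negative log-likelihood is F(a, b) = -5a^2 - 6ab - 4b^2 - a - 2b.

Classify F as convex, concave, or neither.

F is quadratic, so its Hessian is the constant matrix H = [[-10, -6], [-6, -8]].
det(H) = 44, tr(H) = -18.
det(H) > 0 and tr(H) < 0, so H is negative definite everywhere: concave.

concave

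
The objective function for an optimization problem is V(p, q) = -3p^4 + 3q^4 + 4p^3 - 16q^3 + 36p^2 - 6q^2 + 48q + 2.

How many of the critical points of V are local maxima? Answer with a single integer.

2

V separates as a function of p plus a function of q, so ∇V=0 decouples.
∂V/∂p = -12p(p - 3)(p + 2) = 0 at p ∈ {-2, 0, 3}; ∂V/∂q = 12(q - 4)(q - 1)(q + 1) = 0 at q ∈ {-1, 1, 4}.
The Hessian is diagonal: diag(V_pp, V_qq). Second derivatives: V_pp(-2)=-120, V_pp(0)=72, V_pp(3)=-180; V_qq(-1)=120, V_qq(1)=-72, V_qq(4)=180.
Local maxima occur where both diagonal entries negative: (-2, 1), (3, 1). Count: 2.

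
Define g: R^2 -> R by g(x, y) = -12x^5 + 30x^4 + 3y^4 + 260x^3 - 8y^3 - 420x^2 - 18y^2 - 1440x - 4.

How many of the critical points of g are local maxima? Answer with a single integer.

g separates as a function of x plus a function of y, so ∇g=0 decouples.
∂g/∂x = -60(x - 4)(x - 2)(x + 1)(x + 3) = 0 at x ∈ {-3, -1, 2, 4}; ∂g/∂y = 12y(y - 3)(y + 1) = 0 at y ∈ {-1, 0, 3}.
The Hessian is diagonal: diag(g_xx, g_yy). Second derivatives: g_xx(-3)=4200, g_xx(-1)=-1800, g_xx(2)=1800, g_xx(4)=-4200; g_yy(-1)=48, g_yy(0)=-36, g_yy(3)=144.
Local maxima occur where both diagonal entries negative: (-1, 0), (4, 0). Count: 2.

2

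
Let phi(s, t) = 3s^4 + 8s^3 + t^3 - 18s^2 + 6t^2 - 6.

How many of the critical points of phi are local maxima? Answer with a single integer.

1

phi separates as a function of s plus a function of t, so ∇phi=0 decouples.
∂phi/∂s = 12s(s - 1)(s + 3) = 0 at s ∈ {-3, 0, 1}; ∂phi/∂t = 3t(t + 4) = 0 at t ∈ {-4, 0}.
The Hessian is diagonal: diag(phi_ss, phi_tt). Second derivatives: phi_ss(-3)=144, phi_ss(0)=-36, phi_ss(1)=48; phi_tt(-4)=-12, phi_tt(0)=12.
Local maxima occur where both diagonal entries negative: (0, -4). Count: 1.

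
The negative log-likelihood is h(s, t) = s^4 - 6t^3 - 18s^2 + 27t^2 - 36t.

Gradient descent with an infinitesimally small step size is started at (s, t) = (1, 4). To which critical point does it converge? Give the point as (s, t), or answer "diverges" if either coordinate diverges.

h is separable, so gradient descent decouples: s follows -∂h/∂s, t follows -∂h/∂t.
∂h/∂s = 4s(s - 3)(s + 3); at s=1 this is -32, so s increases.
∂h/∂t = -18(t - 2)(t - 1); at t=4 this is -108, so t increases.
The t-coordinate has no critical point in that direction and runs off to infinity.

diverges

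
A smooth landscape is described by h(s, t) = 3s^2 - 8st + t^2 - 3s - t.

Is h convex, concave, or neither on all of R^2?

neither

h is quadratic, so its Hessian is the constant matrix H = [[6, -8], [-8, 2]].
det(H) = -52, tr(H) = 8.
det(H) < 0, so H is indefinite: neither convex nor concave.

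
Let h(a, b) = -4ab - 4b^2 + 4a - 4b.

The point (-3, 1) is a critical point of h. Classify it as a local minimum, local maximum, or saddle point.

The Hessian of h is constant: H = [[0, -4], [-4, -8]].
det(H) = 0·(-8) − (-4)² = -16.
Since det(H) < 0, H is indefinite and the critical point is a saddle point.

saddle point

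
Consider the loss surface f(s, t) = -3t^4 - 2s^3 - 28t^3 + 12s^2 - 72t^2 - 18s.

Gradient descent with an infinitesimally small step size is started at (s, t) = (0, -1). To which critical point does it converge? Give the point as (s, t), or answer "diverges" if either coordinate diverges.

f is separable, so gradient descent decouples: s follows -∂f/∂s, t follows -∂f/∂t.
∂f/∂s = -6(s - 3)(s - 1); at s=0 this is -18, so s increases.
∂f/∂t = -12t(t + 3)(t + 4); at t=-1 this is 72, so t decreases.
s converges to its nearest critical value 1 (a local min of the s-part); t converges to -3. The iterate converges to (1, -3).

(1, -3)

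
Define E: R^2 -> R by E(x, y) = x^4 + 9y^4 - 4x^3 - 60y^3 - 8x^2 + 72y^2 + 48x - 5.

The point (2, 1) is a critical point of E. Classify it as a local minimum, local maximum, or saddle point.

The mixed partial ∂²E/∂x∂y is 0, so the Hessian at any point is diag(E_xx, E_yy) = diag(4(3x^2 - 6x - 4), 36(3y^2 - 10y + 4)).
At (2, 1): H = diag(-16, -108).
Both eigenvalues are negative, so H is negative definite: a local maximum.

local maximum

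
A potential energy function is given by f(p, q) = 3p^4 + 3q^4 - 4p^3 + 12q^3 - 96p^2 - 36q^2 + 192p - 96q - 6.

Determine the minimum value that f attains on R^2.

-1478

f(p,q) separates as A(p) + B(q) − 6, so its minimum is min A + min B − 6.
A'(p) = 12(p - 4)(p - 1)(p + 4) vanishes at p ∈ {-4, 1, 4}; B'(q) = 12(q - 2)(q + 1)(q + 4) vanishes at q ∈ {-4, -1, 2}.
Local minima of A (where A''>0): A(-4)=-1280, A(4)=-256. Local minima of B: B(-4)=-192, B(2)=-192.
So the global minimum of f is A(-4) + B(-4) − 6 = -1280 − 192 − 6 = -1478, attained at (-4, -4).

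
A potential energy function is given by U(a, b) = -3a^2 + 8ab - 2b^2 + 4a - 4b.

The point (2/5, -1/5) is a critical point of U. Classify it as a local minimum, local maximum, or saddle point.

The Hessian of U is constant: H = [[-6, 8], [8, -4]].
det(H) = (-6)·(-4) − 8² = -40.
Since det(H) < 0, H is indefinite and the critical point is a saddle point.

saddle point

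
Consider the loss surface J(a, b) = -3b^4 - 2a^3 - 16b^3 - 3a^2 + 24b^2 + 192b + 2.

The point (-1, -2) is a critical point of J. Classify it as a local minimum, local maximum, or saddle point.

The mixed partial ∂²J/∂a∂b is 0, so the Hessian at any point is diag(J_aa, J_bb) = diag(-6(2a + 1), 12(-3b^2 - 8b + 4)).
At (-1, -2): H = diag(6, 96).
Both eigenvalues are positive, so H is positive definite: a local minimum.

local minimum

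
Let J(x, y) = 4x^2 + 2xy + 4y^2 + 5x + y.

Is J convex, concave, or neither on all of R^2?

J is quadratic, so its Hessian is the constant matrix H = [[8, 2], [2, 8]].
det(H) = 60, tr(H) = 16.
det(H) > 0 and tr(H) > 0, so H is positive definite everywhere: convex.

convex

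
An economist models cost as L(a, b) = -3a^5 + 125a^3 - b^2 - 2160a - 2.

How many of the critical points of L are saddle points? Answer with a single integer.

2

L separates as a function of a plus a function of b, so ∇L=0 decouples.
∂L/∂a = -15(a - 4)(a - 3)(a + 3)(a + 4) = 0 at a ∈ {-4, -3, 3, 4}; ∂L/∂b = -2b = 0 at b ∈ {0}.
The Hessian is diagonal: diag(L_aa, L_bb). Second derivatives: L_aa(-4)=840, L_aa(-3)=-630, L_aa(3)=630, L_aa(4)=-840; L_bb(0)=-2.
Saddle points occur where the two diagonal entries have opposite signs: (-4, 0), (3, 0). Count: 2.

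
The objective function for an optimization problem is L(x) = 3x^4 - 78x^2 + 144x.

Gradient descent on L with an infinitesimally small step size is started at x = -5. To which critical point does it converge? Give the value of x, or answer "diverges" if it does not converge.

L'(x) = 12(x - 3)(x - 1)(x + 4), so L'(-5) = -576.
Gradient descent moves in the -L' direction, i.e. x is increasing.
The nearest critical point in that direction is x = -4, where L'' = 420 > 0 (a local minimum). The iterate converges there.

-4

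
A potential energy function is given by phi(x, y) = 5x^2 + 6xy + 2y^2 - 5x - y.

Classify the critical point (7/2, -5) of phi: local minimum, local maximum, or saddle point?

The Hessian of phi is constant: H = [[10, 6], [6, 4]].
det(H) = 10·4 − 6² = 4.
det(H) > 0 and tr(H) = 14 > 0, so H is positive definite and the point is a local minimum.

local minimum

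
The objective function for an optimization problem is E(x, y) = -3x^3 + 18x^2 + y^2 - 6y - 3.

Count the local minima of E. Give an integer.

E separates as a function of x plus a function of y, so ∇E=0 decouples.
∂E/∂x = -9x(x - 4) = 0 at x ∈ {0, 4}; ∂E/∂y = 2(y - 3) = 0 at y ∈ {3}.
The Hessian is diagonal: diag(E_xx, E_yy). Second derivatives: E_xx(0)=36, E_xx(4)=-36; E_yy(3)=2.
Local minima occur where both diagonal entries positive: (0, 3). Count: 1.

1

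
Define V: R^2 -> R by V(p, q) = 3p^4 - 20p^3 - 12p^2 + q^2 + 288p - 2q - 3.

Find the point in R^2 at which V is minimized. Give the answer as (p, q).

(-2, 1)

V(p,q) separates as A(p) + B(q) − 3, so its minimum is min A + min B − 3.
A'(p) = 12(p - 4)(p - 3)(p + 2) vanishes at p ∈ {-2, 3, 4}; B'(q) = 2q - 2 vanishes at q ∈ {1}.
Local minima of A (where A''>0): A(-2)=-416, A(4)=448. Local minima of B: B(1)=-1.
So the global minimum of V is A(-2) + B(1) − 3 = -416 − 1 − 3 = -420, attained at (-2, 1).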